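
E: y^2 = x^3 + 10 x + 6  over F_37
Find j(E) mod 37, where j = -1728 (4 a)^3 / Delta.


Delta = -16(4 a^3 + 27 b^2) mod 37 = 35
-1728 * (4 a)^3 = -1728 * (4*10)^3 mod 37 = 1
j = 1 * 35^(-1) mod 37 = 18

j = 18 (mod 37)


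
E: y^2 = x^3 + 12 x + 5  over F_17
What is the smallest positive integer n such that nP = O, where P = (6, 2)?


Compute successive multiples of P until we hit O:
  1P = (6, 2)
  2P = (4, 7)
  3P = (9, 14)
  4P = (1, 1)
  5P = (8, 1)
  6P = (16, 3)
  7P = (3, 0)
  8P = (16, 14)
  ... (continuing to 14P)
  14P = O

ord(P) = 14


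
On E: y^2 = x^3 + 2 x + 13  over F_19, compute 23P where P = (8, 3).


k = 23 = 10111_2 (binary, LSB first: 11101)
Double-and-add from P = (8, 3):
  bit 0 = 1: acc = O + (8, 3) = (8, 3)
  bit 1 = 1: acc = (8, 3) + (14, 12) = (4, 3)
  bit 2 = 1: acc = (4, 3) + (7, 16) = (12, 13)
  bit 3 = 0: acc unchanged = (12, 13)
  bit 4 = 1: acc = (12, 13) + (10, 8) = (8, 16)

23P = (8, 16)


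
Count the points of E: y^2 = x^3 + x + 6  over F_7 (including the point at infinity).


For each x in F_7, count y with y^2 = x^3 + 1 x + 6 mod 7:
  x = 1: RHS = 1, y in [1, 6]  -> 2 point(s)
  x = 2: RHS = 2, y in [3, 4]  -> 2 point(s)
  x = 3: RHS = 1, y in [1, 6]  -> 2 point(s)
  x = 4: RHS = 4, y in [2, 5]  -> 2 point(s)
  x = 6: RHS = 4, y in [2, 5]  -> 2 point(s)
Affine points: 10. Add the point at infinity: total = 11.

#E(F_7) = 11


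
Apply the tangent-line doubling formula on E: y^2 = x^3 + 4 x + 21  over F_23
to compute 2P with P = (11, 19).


Doubling: s = (3 x1^2 + a) / (2 y1)
s = (3*11^2 + 4) / (2*19) mod 23 = 3
x3 = s^2 - 2 x1 mod 23 = 3^2 - 2*11 = 10
y3 = s (x1 - x3) - y1 mod 23 = 3 * (11 - 10) - 19 = 7

2P = (10, 7)


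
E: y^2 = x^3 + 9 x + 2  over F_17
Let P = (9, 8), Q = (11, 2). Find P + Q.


P != Q, so use the chord formula.
s = (y2 - y1) / (x2 - x1) = (11) / (2) mod 17 = 14
x3 = s^2 - x1 - x2 mod 17 = 14^2 - 9 - 11 = 6
y3 = s (x1 - x3) - y1 mod 17 = 14 * (9 - 6) - 8 = 0

P + Q = (6, 0)


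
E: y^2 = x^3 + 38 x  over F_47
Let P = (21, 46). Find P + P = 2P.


Doubling: s = (3 x1^2 + a) / (2 y1)
s = (3*21^2 + 38) / (2*46) mod 47 = 1
x3 = s^2 - 2 x1 mod 47 = 1^2 - 2*21 = 6
y3 = s (x1 - x3) - y1 mod 47 = 1 * (21 - 6) - 46 = 16

2P = (6, 16)


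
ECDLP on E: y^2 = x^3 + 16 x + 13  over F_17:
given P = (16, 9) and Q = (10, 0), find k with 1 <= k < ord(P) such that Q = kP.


Enumerate multiples of P until we hit Q = (10, 0):
  1P = (16, 9)
  2P = (6, 11)
  3P = (10, 0)
Match found at i = 3.

k = 3


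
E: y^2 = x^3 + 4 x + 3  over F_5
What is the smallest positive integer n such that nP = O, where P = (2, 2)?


Compute successive multiples of P until we hit O:
  1P = (2, 2)
  2P = (2, 3)
  3P = O

ord(P) = 3


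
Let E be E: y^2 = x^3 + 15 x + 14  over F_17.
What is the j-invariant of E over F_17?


Delta = -16(4 a^3 + 27 b^2) mod 17 = 7
-1728 * (4 a)^3 = -1728 * (4*15)^3 mod 17 = 5
j = 5 * 7^(-1) mod 17 = 8

j = 8 (mod 17)


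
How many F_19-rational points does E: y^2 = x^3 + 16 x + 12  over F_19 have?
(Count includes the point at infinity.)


For each x in F_19, count y with y^2 = x^3 + 16 x + 12 mod 19:
  x = 3: RHS = 11, y in [7, 12]  -> 2 point(s)
  x = 4: RHS = 7, y in [8, 11]  -> 2 point(s)
  x = 6: RHS = 1, y in [1, 18]  -> 2 point(s)
  x = 7: RHS = 11, y in [7, 12]  -> 2 point(s)
  x = 8: RHS = 6, y in [5, 14]  -> 2 point(s)
  x = 9: RHS = 11, y in [7, 12]  -> 2 point(s)
  x = 13: RHS = 4, y in [2, 17]  -> 2 point(s)
  x = 14: RHS = 16, y in [4, 15]  -> 2 point(s)
  x = 15: RHS = 17, y in [6, 13]  -> 2 point(s)
Affine points: 18. Add the point at infinity: total = 19.

#E(F_19) = 19


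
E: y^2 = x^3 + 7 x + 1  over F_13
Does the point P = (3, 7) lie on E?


Check whether y^2 = x^3 + 7 x + 1 (mod 13) for (x, y) = (3, 7).
LHS: y^2 = 7^2 mod 13 = 10
RHS: x^3 + 7 x + 1 = 3^3 + 7*3 + 1 mod 13 = 10
LHS = RHS

Yes, on the curve


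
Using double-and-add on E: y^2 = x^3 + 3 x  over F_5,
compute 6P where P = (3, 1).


k = 6 = 110_2 (binary, LSB first: 011)
Double-and-add from P = (3, 1):
  bit 0 = 0: acc unchanged = O
  bit 1 = 1: acc = O + (4, 4) = (4, 4)
  bit 2 = 1: acc = (4, 4) + (1, 2) = (1, 3)

6P = (1, 3)


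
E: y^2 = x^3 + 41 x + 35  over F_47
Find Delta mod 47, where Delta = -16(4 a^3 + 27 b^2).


4 a^3 + 27 b^2 = 4*41^3 + 27*35^2 = 275684 + 33075 = 308759
Delta = -16 * (308759) = -4940144
Delta mod 47 = 26

Delta = 26 (mod 47)


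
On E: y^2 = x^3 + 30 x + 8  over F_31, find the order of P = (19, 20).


Compute successive multiples of P until we hit O:
  1P = (19, 20)
  2P = (0, 15)
  3P = (21, 17)
  4P = (1, 15)
  5P = (15, 19)
  6P = (30, 16)
  7P = (18, 5)
  8P = (2, 18)
  ... (continuing to 36P)
  36P = O

ord(P) = 36


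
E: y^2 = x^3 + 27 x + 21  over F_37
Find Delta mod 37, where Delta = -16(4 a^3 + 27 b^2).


4 a^3 + 27 b^2 = 4*27^3 + 27*21^2 = 78732 + 11907 = 90639
Delta = -16 * (90639) = -1450224
Delta mod 37 = 28

Delta = 28 (mod 37)


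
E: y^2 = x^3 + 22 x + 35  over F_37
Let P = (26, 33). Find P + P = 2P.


Doubling: s = (3 x1^2 + a) / (2 y1)
s = (3*26^2 + 22) / (2*33) mod 37 = 12
x3 = s^2 - 2 x1 mod 37 = 12^2 - 2*26 = 18
y3 = s (x1 - x3) - y1 mod 37 = 12 * (26 - 18) - 33 = 26

2P = (18, 26)


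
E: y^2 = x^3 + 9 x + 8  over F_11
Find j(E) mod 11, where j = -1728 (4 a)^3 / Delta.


Delta = -16(4 a^3 + 27 b^2) mod 11 = 1
-1728 * (4 a)^3 = -1728 * (4*9)^3 mod 11 = 6
j = 6 * 1^(-1) mod 11 = 6

j = 6 (mod 11)


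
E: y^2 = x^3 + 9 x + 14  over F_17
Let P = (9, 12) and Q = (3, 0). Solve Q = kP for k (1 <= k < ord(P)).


Enumerate multiples of P until we hit Q = (3, 0):
  1P = (9, 12)
  2P = (3, 0)
Match found at i = 2.

k = 2


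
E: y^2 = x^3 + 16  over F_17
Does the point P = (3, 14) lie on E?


Check whether y^2 = x^3 + 0 x + 16 (mod 17) for (x, y) = (3, 14).
LHS: y^2 = 14^2 mod 17 = 9
RHS: x^3 + 0 x + 16 = 3^3 + 0*3 + 16 mod 17 = 9
LHS = RHS

Yes, on the curve


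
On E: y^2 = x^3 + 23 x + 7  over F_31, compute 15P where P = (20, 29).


k = 15 = 1111_2 (binary, LSB first: 1111)
Double-and-add from P = (20, 29):
  bit 0 = 1: acc = O + (20, 29) = (20, 29)
  bit 1 = 1: acc = (20, 29) + (11, 17) = (19, 24)
  bit 2 = 1: acc = (19, 24) + (17, 17) = (15, 21)
  bit 3 = 1: acc = (15, 21) + (6, 12) = (11, 14)

15P = (11, 14)


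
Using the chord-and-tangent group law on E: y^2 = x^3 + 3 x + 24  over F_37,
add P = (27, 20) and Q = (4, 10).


P != Q, so use the chord formula.
s = (y2 - y1) / (x2 - x1) = (27) / (14) mod 37 = 31
x3 = s^2 - x1 - x2 mod 37 = 31^2 - 27 - 4 = 5
y3 = s (x1 - x3) - y1 mod 37 = 31 * (27 - 5) - 20 = 33

P + Q = (5, 33)


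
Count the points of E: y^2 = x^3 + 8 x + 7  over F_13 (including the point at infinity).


For each x in F_13, count y with y^2 = x^3 + 8 x + 7 mod 13:
  x = 1: RHS = 3, y in [4, 9]  -> 2 point(s)
  x = 4: RHS = 12, y in [5, 8]  -> 2 point(s)
  x = 5: RHS = 3, y in [4, 9]  -> 2 point(s)
  x = 7: RHS = 3, y in [4, 9]  -> 2 point(s)
  x = 11: RHS = 9, y in [3, 10]  -> 2 point(s)
Affine points: 10. Add the point at infinity: total = 11.

#E(F_13) = 11


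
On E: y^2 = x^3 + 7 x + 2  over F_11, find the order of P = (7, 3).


Compute successive multiples of P until we hit O:
  1P = (7, 3)
  2P = (8, 8)
  3P = (10, 4)
  4P = (10, 7)
  5P = (8, 3)
  6P = (7, 8)
  7P = O

ord(P) = 7


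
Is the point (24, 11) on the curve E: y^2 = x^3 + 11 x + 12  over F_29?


Check whether y^2 = x^3 + 11 x + 12 (mod 29) for (x, y) = (24, 11).
LHS: y^2 = 11^2 mod 29 = 5
RHS: x^3 + 11 x + 12 = 24^3 + 11*24 + 12 mod 29 = 6
LHS != RHS

No, not on the curve


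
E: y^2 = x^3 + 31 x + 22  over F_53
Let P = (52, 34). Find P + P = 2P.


Doubling: s = (3 x1^2 + a) / (2 y1)
s = (3*52^2 + 31) / (2*34) mod 53 = 27
x3 = s^2 - 2 x1 mod 53 = 27^2 - 2*52 = 42
y3 = s (x1 - x3) - y1 mod 53 = 27 * (52 - 42) - 34 = 24

2P = (42, 24)


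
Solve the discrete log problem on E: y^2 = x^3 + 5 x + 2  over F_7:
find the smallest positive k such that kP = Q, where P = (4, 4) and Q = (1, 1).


Enumerate multiples of P until we hit Q = (1, 1):
  1P = (4, 4)
  2P = (1, 1)
Match found at i = 2.

k = 2


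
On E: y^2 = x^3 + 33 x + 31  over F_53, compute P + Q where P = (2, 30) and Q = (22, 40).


P != Q, so use the chord formula.
s = (y2 - y1) / (x2 - x1) = (10) / (20) mod 53 = 27
x3 = s^2 - x1 - x2 mod 53 = 27^2 - 2 - 22 = 16
y3 = s (x1 - x3) - y1 mod 53 = 27 * (2 - 16) - 30 = 16

P + Q = (16, 16)


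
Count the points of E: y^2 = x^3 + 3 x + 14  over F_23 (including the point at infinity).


For each x in F_23, count y with y^2 = x^3 + 3 x + 14 mod 23:
  x = 1: RHS = 18, y in [8, 15]  -> 2 point(s)
  x = 3: RHS = 4, y in [2, 21]  -> 2 point(s)
  x = 5: RHS = 16, y in [4, 19]  -> 2 point(s)
  x = 6: RHS = 18, y in [8, 15]  -> 2 point(s)
  x = 10: RHS = 9, y in [3, 20]  -> 2 point(s)
  x = 16: RHS = 18, y in [8, 15]  -> 2 point(s)
  x = 18: RHS = 12, y in [9, 14]  -> 2 point(s)
  x = 20: RHS = 1, y in [1, 22]  -> 2 point(s)
  x = 21: RHS = 0, y in [0]  -> 1 point(s)
Affine points: 17. Add the point at infinity: total = 18.

#E(F_23) = 18


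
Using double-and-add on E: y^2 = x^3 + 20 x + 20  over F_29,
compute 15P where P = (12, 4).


k = 15 = 1111_2 (binary, LSB first: 1111)
Double-and-add from P = (12, 4):
  bit 0 = 1: acc = O + (12, 4) = (12, 4)
  bit 1 = 1: acc = (12, 4) + (0, 7) = (8, 24)
  bit 2 = 1: acc = (8, 24) + (5, 19) = (22, 1)
  bit 3 = 1: acc = (22, 1) + (18, 21) = (14, 17)

15P = (14, 17)


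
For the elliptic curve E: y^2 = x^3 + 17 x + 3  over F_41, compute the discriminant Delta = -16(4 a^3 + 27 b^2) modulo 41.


4 a^3 + 27 b^2 = 4*17^3 + 27*3^2 = 19652 + 243 = 19895
Delta = -16 * (19895) = -318320
Delta mod 41 = 4

Delta = 4 (mod 41)


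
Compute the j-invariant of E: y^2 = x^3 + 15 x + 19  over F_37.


Delta = -16(4 a^3 + 27 b^2) mod 37 = 9
-1728 * (4 a)^3 = -1728 * (4*15)^3 mod 37 = 8
j = 8 * 9^(-1) mod 37 = 5

j = 5 (mod 37)


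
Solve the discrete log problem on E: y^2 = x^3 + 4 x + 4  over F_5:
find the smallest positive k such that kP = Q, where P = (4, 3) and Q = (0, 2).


Enumerate multiples of P until we hit Q = (0, 2):
  1P = (4, 3)
  2P = (1, 3)
  3P = (0, 2)
Match found at i = 3.

k = 3


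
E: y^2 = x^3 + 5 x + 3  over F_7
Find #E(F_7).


For each x in F_7, count y with y^2 = x^3 + 5 x + 3 mod 7:
  x = 1: RHS = 2, y in [3, 4]  -> 2 point(s)
  x = 2: RHS = 0, y in [0]  -> 1 point(s)
  x = 6: RHS = 4, y in [2, 5]  -> 2 point(s)
Affine points: 5. Add the point at infinity: total = 6.

#E(F_7) = 6


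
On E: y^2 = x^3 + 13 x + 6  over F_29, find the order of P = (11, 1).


Compute successive multiples of P until we hit O:
  1P = (11, 1)
  2P = (0, 8)
  3P = (22, 6)
  4P = (1, 22)
  5P = (13, 9)
  6P = (21, 17)
  7P = (10, 18)
  8P = (7, 18)
  ... (continuing to 37P)
  37P = O

ord(P) = 37


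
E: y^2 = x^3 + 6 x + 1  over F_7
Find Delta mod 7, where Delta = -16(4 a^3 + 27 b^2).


4 a^3 + 27 b^2 = 4*6^3 + 27*1^2 = 864 + 27 = 891
Delta = -16 * (891) = -14256
Delta mod 7 = 3

Delta = 3 (mod 7)


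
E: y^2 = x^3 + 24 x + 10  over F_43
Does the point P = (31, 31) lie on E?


Check whether y^2 = x^3 + 24 x + 10 (mod 43) for (x, y) = (31, 31).
LHS: y^2 = 31^2 mod 43 = 15
RHS: x^3 + 24 x + 10 = 31^3 + 24*31 + 10 mod 43 = 15
LHS = RHS

Yes, on the curve


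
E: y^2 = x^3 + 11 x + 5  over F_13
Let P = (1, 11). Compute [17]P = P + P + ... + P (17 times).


k = 17 = 10001_2 (binary, LSB first: 10001)
Double-and-add from P = (1, 11):
  bit 0 = 1: acc = O + (1, 11) = (1, 11)
  bit 1 = 0: acc unchanged = (1, 11)
  bit 2 = 0: acc unchanged = (1, 11)
  bit 3 = 0: acc unchanged = (1, 11)
  bit 4 = 1: acc = (1, 11) + (2, 3) = (9, 1)

17P = (9, 1)


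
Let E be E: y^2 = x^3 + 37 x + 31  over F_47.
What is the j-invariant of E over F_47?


Delta = -16(4 a^3 + 27 b^2) mod 47 = 32
-1728 * (4 a)^3 = -1728 * (4*37)^3 mod 47 = 13
j = 13 * 32^(-1) mod 47 = 43

j = 43 (mod 47)


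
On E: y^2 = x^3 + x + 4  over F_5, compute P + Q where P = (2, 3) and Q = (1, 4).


P != Q, so use the chord formula.
s = (y2 - y1) / (x2 - x1) = (1) / (4) mod 5 = 4
x3 = s^2 - x1 - x2 mod 5 = 4^2 - 2 - 1 = 3
y3 = s (x1 - x3) - y1 mod 5 = 4 * (2 - 3) - 3 = 3

P + Q = (3, 3)


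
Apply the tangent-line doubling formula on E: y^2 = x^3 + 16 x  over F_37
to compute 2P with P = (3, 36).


Doubling: s = (3 x1^2 + a) / (2 y1)
s = (3*3^2 + 16) / (2*36) mod 37 = 34
x3 = s^2 - 2 x1 mod 37 = 34^2 - 2*3 = 3
y3 = s (x1 - x3) - y1 mod 37 = 34 * (3 - 3) - 36 = 1

2P = (3, 1)


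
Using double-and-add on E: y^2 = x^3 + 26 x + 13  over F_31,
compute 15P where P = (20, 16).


k = 15 = 1111_2 (binary, LSB first: 1111)
Double-and-add from P = (20, 16):
  bit 0 = 1: acc = O + (20, 16) = (20, 16)
  bit 1 = 1: acc = (20, 16) + (1, 28) = (11, 24)
  bit 2 = 1: acc = (11, 24) + (5, 12) = (19, 22)
  bit 3 = 1: acc = (19, 22) + (28, 1) = (17, 25)

15P = (17, 25)


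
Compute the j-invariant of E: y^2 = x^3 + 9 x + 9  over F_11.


Delta = -16(4 a^3 + 27 b^2) mod 11 = 5
-1728 * (4 a)^3 = -1728 * (4*9)^3 mod 11 = 6
j = 6 * 5^(-1) mod 11 = 10

j = 10 (mod 11)


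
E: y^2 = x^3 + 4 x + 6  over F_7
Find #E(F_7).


For each x in F_7, count y with y^2 = x^3 + 4 x + 6 mod 7:
  x = 1: RHS = 4, y in [2, 5]  -> 2 point(s)
  x = 2: RHS = 1, y in [1, 6]  -> 2 point(s)
  x = 4: RHS = 2, y in [3, 4]  -> 2 point(s)
  x = 5: RHS = 4, y in [2, 5]  -> 2 point(s)
  x = 6: RHS = 1, y in [1, 6]  -> 2 point(s)
Affine points: 10. Add the point at infinity: total = 11.

#E(F_7) = 11


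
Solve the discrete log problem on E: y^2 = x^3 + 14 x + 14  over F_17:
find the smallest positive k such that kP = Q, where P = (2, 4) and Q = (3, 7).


Enumerate multiples of P until we hit Q = (3, 7):
  1P = (2, 4)
  2P = (14, 8)
  3P = (3, 7)
Match found at i = 3.

k = 3


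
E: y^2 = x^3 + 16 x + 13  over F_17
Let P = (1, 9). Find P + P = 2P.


Doubling: s = (3 x1^2 + a) / (2 y1)
s = (3*1^2 + 16) / (2*9) mod 17 = 2
x3 = s^2 - 2 x1 mod 17 = 2^2 - 2*1 = 2
y3 = s (x1 - x3) - y1 mod 17 = 2 * (1 - 2) - 9 = 6

2P = (2, 6)


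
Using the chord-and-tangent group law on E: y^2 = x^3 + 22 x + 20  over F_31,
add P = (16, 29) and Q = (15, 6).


P != Q, so use the chord formula.
s = (y2 - y1) / (x2 - x1) = (8) / (30) mod 31 = 23
x3 = s^2 - x1 - x2 mod 31 = 23^2 - 16 - 15 = 2
y3 = s (x1 - x3) - y1 mod 31 = 23 * (16 - 2) - 29 = 14

P + Q = (2, 14)


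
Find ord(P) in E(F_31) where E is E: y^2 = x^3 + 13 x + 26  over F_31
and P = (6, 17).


Compute successive multiples of P until we hit O:
  1P = (6, 17)
  2P = (20, 28)
  3P = (14, 21)
  4P = (19, 23)
  5P = (13, 6)
  6P = (17, 18)
  7P = (18, 27)
  8P = (12, 9)
  ... (continuing to 26P)
  26P = O

ord(P) = 26


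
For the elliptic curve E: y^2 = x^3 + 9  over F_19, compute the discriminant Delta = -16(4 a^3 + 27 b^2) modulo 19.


4 a^3 + 27 b^2 = 4*0^3 + 27*9^2 = 0 + 2187 = 2187
Delta = -16 * (2187) = -34992
Delta mod 19 = 6

Delta = 6 (mod 19)


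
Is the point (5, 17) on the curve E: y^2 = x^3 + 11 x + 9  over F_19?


Check whether y^2 = x^3 + 11 x + 9 (mod 19) for (x, y) = (5, 17).
LHS: y^2 = 17^2 mod 19 = 4
RHS: x^3 + 11 x + 9 = 5^3 + 11*5 + 9 mod 19 = 18
LHS != RHS

No, not on the curve


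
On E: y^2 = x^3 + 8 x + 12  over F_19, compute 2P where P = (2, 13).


Doubling: s = (3 x1^2 + a) / (2 y1)
s = (3*2^2 + 8) / (2*13) mod 19 = 11
x3 = s^2 - 2 x1 mod 19 = 11^2 - 2*2 = 3
y3 = s (x1 - x3) - y1 mod 19 = 11 * (2 - 3) - 13 = 14

2P = (3, 14)


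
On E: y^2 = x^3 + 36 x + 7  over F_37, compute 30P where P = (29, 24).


k = 30 = 11110_2 (binary, LSB first: 01111)
Double-and-add from P = (29, 24):
  bit 0 = 0: acc unchanged = O
  bit 1 = 1: acc = O + (27, 4) = (27, 4)
  bit 2 = 1: acc = (27, 4) + (8, 17) = (12, 13)
  bit 3 = 1: acc = (12, 13) + (25, 17) = (36, 28)
  bit 4 = 1: acc = (36, 28) + (14, 6) = (25, 20)

30P = (25, 20)


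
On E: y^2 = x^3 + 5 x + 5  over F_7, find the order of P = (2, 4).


Compute successive multiples of P until we hit O:
  1P = (2, 4)
  2P = (5, 1)
  3P = (1, 2)
  4P = (1, 5)
  5P = (5, 6)
  6P = (2, 3)
  7P = O

ord(P) = 7


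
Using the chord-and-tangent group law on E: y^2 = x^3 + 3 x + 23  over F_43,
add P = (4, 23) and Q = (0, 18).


P != Q, so use the chord formula.
s = (y2 - y1) / (x2 - x1) = (38) / (39) mod 43 = 12
x3 = s^2 - x1 - x2 mod 43 = 12^2 - 4 - 0 = 11
y3 = s (x1 - x3) - y1 mod 43 = 12 * (4 - 11) - 23 = 22

P + Q = (11, 22)


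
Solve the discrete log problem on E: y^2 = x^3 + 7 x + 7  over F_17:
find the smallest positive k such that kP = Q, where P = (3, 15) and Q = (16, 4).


Enumerate multiples of P until we hit Q = (16, 4):
  1P = (3, 15)
  2P = (11, 2)
  3P = (16, 4)
Match found at i = 3.

k = 3


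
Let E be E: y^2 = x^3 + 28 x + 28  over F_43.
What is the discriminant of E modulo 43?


4 a^3 + 27 b^2 = 4*28^3 + 27*28^2 = 87808 + 21168 = 108976
Delta = -16 * (108976) = -1743616
Delta mod 43 = 34

Delta = 34 (mod 43)


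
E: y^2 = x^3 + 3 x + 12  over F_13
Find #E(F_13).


For each x in F_13, count y with y^2 = x^3 + 3 x + 12 mod 13:
  x = 0: RHS = 12, y in [5, 8]  -> 2 point(s)
  x = 1: RHS = 3, y in [4, 9]  -> 2 point(s)
  x = 2: RHS = 0, y in [0]  -> 1 point(s)
  x = 3: RHS = 9, y in [3, 10]  -> 2 point(s)
  x = 4: RHS = 10, y in [6, 7]  -> 2 point(s)
  x = 5: RHS = 9, y in [3, 10]  -> 2 point(s)
  x = 6: RHS = 12, y in [5, 8]  -> 2 point(s)
  x = 7: RHS = 12, y in [5, 8]  -> 2 point(s)
  x = 9: RHS = 1, y in [1, 12]  -> 2 point(s)
Affine points: 17. Add the point at infinity: total = 18.

#E(F_13) = 18


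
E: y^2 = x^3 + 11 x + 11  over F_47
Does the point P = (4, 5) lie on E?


Check whether y^2 = x^3 + 11 x + 11 (mod 47) for (x, y) = (4, 5).
LHS: y^2 = 5^2 mod 47 = 25
RHS: x^3 + 11 x + 11 = 4^3 + 11*4 + 11 mod 47 = 25
LHS = RHS

Yes, on the curve


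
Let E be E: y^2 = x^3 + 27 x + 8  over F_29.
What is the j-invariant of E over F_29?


Delta = -16(4 a^3 + 27 b^2) mod 29 = 8
-1728 * (4 a)^3 = -1728 * (4*27)^3 mod 29 = 4
j = 4 * 8^(-1) mod 29 = 15

j = 15 (mod 29)


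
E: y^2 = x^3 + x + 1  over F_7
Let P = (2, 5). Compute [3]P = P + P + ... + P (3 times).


k = 3 = 11_2 (binary, LSB first: 11)
Double-and-add from P = (2, 5):
  bit 0 = 1: acc = O + (2, 5) = (2, 5)
  bit 1 = 1: acc = (2, 5) + (0, 6) = (0, 1)

3P = (0, 1)


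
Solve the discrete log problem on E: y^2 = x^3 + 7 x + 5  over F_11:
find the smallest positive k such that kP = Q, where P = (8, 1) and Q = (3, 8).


Enumerate multiples of P until we hit Q = (3, 8):
  1P = (8, 1)
  2P = (9, 4)
  3P = (3, 3)
  4P = (5, 0)
  5P = (3, 8)
Match found at i = 5.

k = 5


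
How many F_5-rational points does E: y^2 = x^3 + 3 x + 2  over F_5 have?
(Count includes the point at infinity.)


For each x in F_5, count y with y^2 = x^3 + 3 x + 2 mod 5:
  x = 1: RHS = 1, y in [1, 4]  -> 2 point(s)
  x = 2: RHS = 1, y in [1, 4]  -> 2 point(s)
Affine points: 4. Add the point at infinity: total = 5.

#E(F_5) = 5


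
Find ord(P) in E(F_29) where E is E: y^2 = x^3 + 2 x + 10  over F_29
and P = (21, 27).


Compute successive multiples of P until we hit O:
  1P = (21, 27)
  2P = (12, 15)
  3P = (1, 19)
  4P = (6, 8)
  5P = (25, 24)
  6P = (18, 7)
  7P = (28, 23)
  8P = (4, 13)
  ... (continuing to 18P)
  18P = O

ord(P) = 18


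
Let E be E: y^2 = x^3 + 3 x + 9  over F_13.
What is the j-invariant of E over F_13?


Delta = -16(4 a^3 + 27 b^2) mod 13 = 5
-1728 * (4 a)^3 = -1728 * (4*3)^3 mod 13 = 12
j = 12 * 5^(-1) mod 13 = 5

j = 5 (mod 13)


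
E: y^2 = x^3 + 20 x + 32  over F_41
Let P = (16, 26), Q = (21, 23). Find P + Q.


P != Q, so use the chord formula.
s = (y2 - y1) / (x2 - x1) = (38) / (5) mod 41 = 24
x3 = s^2 - x1 - x2 mod 41 = 24^2 - 16 - 21 = 6
y3 = s (x1 - x3) - y1 mod 41 = 24 * (16 - 6) - 26 = 9

P + Q = (6, 9)


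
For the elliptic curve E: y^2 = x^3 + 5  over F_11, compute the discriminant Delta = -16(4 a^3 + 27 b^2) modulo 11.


4 a^3 + 27 b^2 = 4*0^3 + 27*5^2 = 0 + 675 = 675
Delta = -16 * (675) = -10800
Delta mod 11 = 2

Delta = 2 (mod 11)


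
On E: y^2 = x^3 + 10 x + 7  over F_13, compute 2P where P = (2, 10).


Doubling: s = (3 x1^2 + a) / (2 y1)
s = (3*2^2 + 10) / (2*10) mod 13 = 5
x3 = s^2 - 2 x1 mod 13 = 5^2 - 2*2 = 8
y3 = s (x1 - x3) - y1 mod 13 = 5 * (2 - 8) - 10 = 12

2P = (8, 12)


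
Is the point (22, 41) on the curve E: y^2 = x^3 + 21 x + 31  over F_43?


Check whether y^2 = x^3 + 21 x + 31 (mod 43) for (x, y) = (22, 41).
LHS: y^2 = 41^2 mod 43 = 4
RHS: x^3 + 21 x + 31 = 22^3 + 21*22 + 31 mod 43 = 4
LHS = RHS

Yes, on the curve


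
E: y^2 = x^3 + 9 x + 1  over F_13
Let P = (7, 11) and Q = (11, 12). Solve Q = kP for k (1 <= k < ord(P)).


Enumerate multiples of P until we hit Q = (11, 12):
  1P = (7, 11)
  2P = (12, 2)
  3P = (4, 7)
  4P = (11, 1)
  5P = (11, 12)
Match found at i = 5.

k = 5


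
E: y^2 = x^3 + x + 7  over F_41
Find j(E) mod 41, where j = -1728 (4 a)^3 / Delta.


Delta = -16(4 a^3 + 27 b^2) mod 41 = 6
-1728 * (4 a)^3 = -1728 * (4*1)^3 mod 41 = 26
j = 26 * 6^(-1) mod 41 = 18

j = 18 (mod 41)


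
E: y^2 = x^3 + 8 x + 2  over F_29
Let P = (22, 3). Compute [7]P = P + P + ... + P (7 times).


k = 7 = 111_2 (binary, LSB first: 111)
Double-and-add from P = (22, 3):
  bit 0 = 1: acc = O + (22, 3) = (22, 3)
  bit 1 = 1: acc = (22, 3) + (20, 10) = (21, 8)
  bit 2 = 1: acc = (21, 8) + (11, 0) = (22, 26)

7P = (22, 26)


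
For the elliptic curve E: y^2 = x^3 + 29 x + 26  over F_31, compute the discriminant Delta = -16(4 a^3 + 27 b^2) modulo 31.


4 a^3 + 27 b^2 = 4*29^3 + 27*26^2 = 97556 + 18252 = 115808
Delta = -16 * (115808) = -1852928
Delta mod 31 = 4

Delta = 4 (mod 31)


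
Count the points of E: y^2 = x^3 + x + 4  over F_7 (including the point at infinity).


For each x in F_7, count y with y^2 = x^3 + 1 x + 4 mod 7:
  x = 0: RHS = 4, y in [2, 5]  -> 2 point(s)
  x = 2: RHS = 0, y in [0]  -> 1 point(s)
  x = 4: RHS = 2, y in [3, 4]  -> 2 point(s)
  x = 5: RHS = 1, y in [1, 6]  -> 2 point(s)
  x = 6: RHS = 2, y in [3, 4]  -> 2 point(s)
Affine points: 9. Add the point at infinity: total = 10.

#E(F_7) = 10


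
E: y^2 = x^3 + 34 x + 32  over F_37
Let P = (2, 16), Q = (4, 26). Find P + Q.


P != Q, so use the chord formula.
s = (y2 - y1) / (x2 - x1) = (10) / (2) mod 37 = 5
x3 = s^2 - x1 - x2 mod 37 = 5^2 - 2 - 4 = 19
y3 = s (x1 - x3) - y1 mod 37 = 5 * (2 - 19) - 16 = 10

P + Q = (19, 10)


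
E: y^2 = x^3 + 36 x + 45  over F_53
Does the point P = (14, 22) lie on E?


Check whether y^2 = x^3 + 36 x + 45 (mod 53) for (x, y) = (14, 22).
LHS: y^2 = 22^2 mod 53 = 7
RHS: x^3 + 36 x + 45 = 14^3 + 36*14 + 45 mod 53 = 7
LHS = RHS

Yes, on the curve


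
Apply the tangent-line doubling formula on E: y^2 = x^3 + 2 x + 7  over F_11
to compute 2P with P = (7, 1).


Doubling: s = (3 x1^2 + a) / (2 y1)
s = (3*7^2 + 2) / (2*1) mod 11 = 3
x3 = s^2 - 2 x1 mod 11 = 3^2 - 2*7 = 6
y3 = s (x1 - x3) - y1 mod 11 = 3 * (7 - 6) - 1 = 2

2P = (6, 2)


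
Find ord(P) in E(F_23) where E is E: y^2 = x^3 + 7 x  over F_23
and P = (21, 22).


Compute successive multiples of P until we hit O:
  1P = (21, 22)
  2P = (8, 4)
  3P = (0, 0)
  4P = (8, 19)
  5P = (21, 1)
  6P = O

ord(P) = 6


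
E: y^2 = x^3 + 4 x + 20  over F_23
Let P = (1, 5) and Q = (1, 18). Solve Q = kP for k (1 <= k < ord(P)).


Enumerate multiples of P until we hit Q = (1, 18):
  1P = (1, 5)
  2P = (7, 0)
  3P = (1, 18)
Match found at i = 3.

k = 3


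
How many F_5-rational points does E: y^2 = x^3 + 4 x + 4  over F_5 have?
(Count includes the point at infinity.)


For each x in F_5, count y with y^2 = x^3 + 4 x + 4 mod 5:
  x = 0: RHS = 4, y in [2, 3]  -> 2 point(s)
  x = 1: RHS = 4, y in [2, 3]  -> 2 point(s)
  x = 2: RHS = 0, y in [0]  -> 1 point(s)
  x = 4: RHS = 4, y in [2, 3]  -> 2 point(s)
Affine points: 7. Add the point at infinity: total = 8.

#E(F_5) = 8


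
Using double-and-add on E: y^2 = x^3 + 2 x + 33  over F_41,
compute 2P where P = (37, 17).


k = 2 = 10_2 (binary, LSB first: 01)
Double-and-add from P = (37, 17):
  bit 0 = 0: acc unchanged = O
  bit 1 = 1: acc = O + (13, 40) = (13, 40)

2P = (13, 40)


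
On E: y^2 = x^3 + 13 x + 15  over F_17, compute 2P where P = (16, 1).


Doubling: s = (3 x1^2 + a) / (2 y1)
s = (3*16^2 + 13) / (2*1) mod 17 = 8
x3 = s^2 - 2 x1 mod 17 = 8^2 - 2*16 = 15
y3 = s (x1 - x3) - y1 mod 17 = 8 * (16 - 15) - 1 = 7

2P = (15, 7)


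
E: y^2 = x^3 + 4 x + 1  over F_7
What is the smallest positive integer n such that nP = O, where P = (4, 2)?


Compute successive multiples of P until we hit O:
  1P = (4, 2)
  2P = (0, 1)
  3P = (0, 6)
  4P = (4, 5)
  5P = O

ord(P) = 5


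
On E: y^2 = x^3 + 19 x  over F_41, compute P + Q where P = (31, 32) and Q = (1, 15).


P != Q, so use the chord formula.
s = (y2 - y1) / (x2 - x1) = (24) / (11) mod 41 = 32
x3 = s^2 - x1 - x2 mod 41 = 32^2 - 31 - 1 = 8
y3 = s (x1 - x3) - y1 mod 41 = 32 * (31 - 8) - 32 = 7

P + Q = (8, 7)


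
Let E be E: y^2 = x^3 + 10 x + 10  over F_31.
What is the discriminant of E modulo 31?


4 a^3 + 27 b^2 = 4*10^3 + 27*10^2 = 4000 + 2700 = 6700
Delta = -16 * (6700) = -107200
Delta mod 31 = 29

Delta = 29 (mod 31)


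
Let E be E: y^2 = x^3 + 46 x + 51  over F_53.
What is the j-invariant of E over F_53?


Delta = -16(4 a^3 + 27 b^2) mod 53 = 31
-1728 * (4 a)^3 = -1728 * (4*46)^3 mod 53 = 2
j = 2 * 31^(-1) mod 53 = 24

j = 24 (mod 53)


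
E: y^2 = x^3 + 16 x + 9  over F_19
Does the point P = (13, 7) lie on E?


Check whether y^2 = x^3 + 16 x + 9 (mod 19) for (x, y) = (13, 7).
LHS: y^2 = 7^2 mod 19 = 11
RHS: x^3 + 16 x + 9 = 13^3 + 16*13 + 9 mod 19 = 1
LHS != RHS

No, not on the curve


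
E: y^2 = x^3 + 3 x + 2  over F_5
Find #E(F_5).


For each x in F_5, count y with y^2 = x^3 + 3 x + 2 mod 5:
  x = 1: RHS = 1, y in [1, 4]  -> 2 point(s)
  x = 2: RHS = 1, y in [1, 4]  -> 2 point(s)
Affine points: 4. Add the point at infinity: total = 5.

#E(F_5) = 5


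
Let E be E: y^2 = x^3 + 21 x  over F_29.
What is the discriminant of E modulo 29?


4 a^3 + 27 b^2 = 4*21^3 + 27*0^2 = 37044 + 0 = 37044
Delta = -16 * (37044) = -592704
Delta mod 29 = 27

Delta = 27 (mod 29)


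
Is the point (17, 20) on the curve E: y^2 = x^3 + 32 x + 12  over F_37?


Check whether y^2 = x^3 + 32 x + 12 (mod 37) for (x, y) = (17, 20).
LHS: y^2 = 20^2 mod 37 = 30
RHS: x^3 + 32 x + 12 = 17^3 + 32*17 + 12 mod 37 = 30
LHS = RHS

Yes, on the curve


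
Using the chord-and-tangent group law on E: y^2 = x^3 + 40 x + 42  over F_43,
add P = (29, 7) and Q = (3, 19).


P != Q, so use the chord formula.
s = (y2 - y1) / (x2 - x1) = (12) / (17) mod 43 = 26
x3 = s^2 - x1 - x2 mod 43 = 26^2 - 29 - 3 = 42
y3 = s (x1 - x3) - y1 mod 43 = 26 * (29 - 42) - 7 = 42

P + Q = (42, 42)


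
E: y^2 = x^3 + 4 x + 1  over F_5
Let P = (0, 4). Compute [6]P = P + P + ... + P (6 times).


k = 6 = 110_2 (binary, LSB first: 011)
Double-and-add from P = (0, 4):
  bit 0 = 0: acc unchanged = O
  bit 1 = 1: acc = O + (4, 4) = (4, 4)
  bit 2 = 1: acc = (4, 4) + (3, 0) = (4, 1)

6P = (4, 1)


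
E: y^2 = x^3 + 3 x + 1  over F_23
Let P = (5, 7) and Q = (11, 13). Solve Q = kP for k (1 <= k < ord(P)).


Enumerate multiples of P until we hit Q = (11, 13):
  1P = (5, 7)
  2P = (14, 2)
  3P = (8, 10)
  4P = (11, 10)
  5P = (13, 12)
  6P = (0, 22)
  7P = (4, 13)
  8P = (4, 10)
  9P = (0, 1)
  10P = (13, 11)
  11P = (11, 13)
Match found at i = 11.

k = 11


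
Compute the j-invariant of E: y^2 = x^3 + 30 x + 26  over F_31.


Delta = -16(4 a^3 + 27 b^2) mod 31 = 21
-1728 * (4 a)^3 = -1728 * (4*30)^3 mod 31 = 15
j = 15 * 21^(-1) mod 31 = 14

j = 14 (mod 31)


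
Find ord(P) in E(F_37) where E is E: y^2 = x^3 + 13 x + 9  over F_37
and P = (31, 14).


Compute successive multiples of P until we hit O:
  1P = (31, 14)
  2P = (21, 16)
  3P = (25, 7)
  4P = (6, 9)
  5P = (3, 36)
  6P = (14, 7)
  7P = (22, 18)
  8P = (18, 9)
  ... (continuing to 46P)
  46P = O

ord(P) = 46


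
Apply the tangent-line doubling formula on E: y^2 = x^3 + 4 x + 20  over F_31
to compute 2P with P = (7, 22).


Doubling: s = (3 x1^2 + a) / (2 y1)
s = (3*7^2 + 4) / (2*22) mod 31 = 14
x3 = s^2 - 2 x1 mod 31 = 14^2 - 2*7 = 27
y3 = s (x1 - x3) - y1 mod 31 = 14 * (7 - 27) - 22 = 8

2P = (27, 8)


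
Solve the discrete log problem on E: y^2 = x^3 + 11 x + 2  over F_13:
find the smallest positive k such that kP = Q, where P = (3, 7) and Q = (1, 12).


Enumerate multiples of P until we hit Q = (1, 12):
  1P = (3, 7)
  2P = (8, 11)
  3P = (12, 4)
  4P = (1, 1)
  5P = (5, 0)
  6P = (1, 12)
Match found at i = 6.

k = 6


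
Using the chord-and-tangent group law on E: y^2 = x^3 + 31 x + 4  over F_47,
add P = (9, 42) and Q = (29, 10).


P != Q, so use the chord formula.
s = (y2 - y1) / (x2 - x1) = (15) / (20) mod 47 = 36
x3 = s^2 - x1 - x2 mod 47 = 36^2 - 9 - 29 = 36
y3 = s (x1 - x3) - y1 mod 47 = 36 * (9 - 36) - 42 = 20

P + Q = (36, 20)


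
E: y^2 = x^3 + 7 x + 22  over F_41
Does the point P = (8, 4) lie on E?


Check whether y^2 = x^3 + 7 x + 22 (mod 41) for (x, y) = (8, 4).
LHS: y^2 = 4^2 mod 41 = 16
RHS: x^3 + 7 x + 22 = 8^3 + 7*8 + 22 mod 41 = 16
LHS = RHS

Yes, on the curve


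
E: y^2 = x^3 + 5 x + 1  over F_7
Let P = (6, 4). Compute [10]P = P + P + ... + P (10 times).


k = 10 = 1010_2 (binary, LSB first: 0101)
Double-and-add from P = (6, 4):
  bit 0 = 0: acc unchanged = O
  bit 1 = 1: acc = O + (3, 6) = (3, 6)
  bit 2 = 0: acc unchanged = (3, 6)
  bit 3 = 1: acc = (3, 6) + (5, 2) = (3, 1)

10P = (3, 1)


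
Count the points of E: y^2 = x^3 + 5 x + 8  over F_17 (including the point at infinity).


For each x in F_17, count y with y^2 = x^3 + 5 x + 8 mod 17:
  x = 0: RHS = 8, y in [5, 12]  -> 2 point(s)
  x = 2: RHS = 9, y in [3, 14]  -> 2 point(s)
  x = 3: RHS = 16, y in [4, 13]  -> 2 point(s)
  x = 6: RHS = 16, y in [4, 13]  -> 2 point(s)
  x = 8: RHS = 16, y in [4, 13]  -> 2 point(s)
  x = 9: RHS = 0, y in [0]  -> 1 point(s)
  x = 10: RHS = 4, y in [2, 15]  -> 2 point(s)
  x = 11: RHS = 0, y in [0]  -> 1 point(s)
  x = 13: RHS = 9, y in [3, 14]  -> 2 point(s)
  x = 14: RHS = 0, y in [0]  -> 1 point(s)
  x = 16: RHS = 2, y in [6, 11]  -> 2 point(s)
Affine points: 19. Add the point at infinity: total = 20.

#E(F_17) = 20


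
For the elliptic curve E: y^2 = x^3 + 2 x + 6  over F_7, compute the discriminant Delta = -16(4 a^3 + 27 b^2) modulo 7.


4 a^3 + 27 b^2 = 4*2^3 + 27*6^2 = 32 + 972 = 1004
Delta = -16 * (1004) = -16064
Delta mod 7 = 1

Delta = 1 (mod 7)


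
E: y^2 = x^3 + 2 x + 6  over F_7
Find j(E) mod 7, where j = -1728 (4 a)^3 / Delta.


Delta = -16(4 a^3 + 27 b^2) mod 7 = 1
-1728 * (4 a)^3 = -1728 * (4*2)^3 mod 7 = 1
j = 1 * 1^(-1) mod 7 = 1

j = 1 (mod 7)


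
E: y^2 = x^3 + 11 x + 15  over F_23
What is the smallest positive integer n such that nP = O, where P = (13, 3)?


Compute successive multiples of P until we hit O:
  1P = (13, 3)
  2P = (1, 21)
  3P = (17, 3)
  4P = (16, 20)
  5P = (21, 13)
  6P = (15, 6)
  7P = (3, 12)
  8P = (20, 1)
  ... (continuing to 25P)
  25P = O

ord(P) = 25


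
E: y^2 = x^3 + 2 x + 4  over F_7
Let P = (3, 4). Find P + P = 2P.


Doubling: s = (3 x1^2 + a) / (2 y1)
s = (3*3^2 + 2) / (2*4) mod 7 = 1
x3 = s^2 - 2 x1 mod 7 = 1^2 - 2*3 = 2
y3 = s (x1 - x3) - y1 mod 7 = 1 * (3 - 2) - 4 = 4

2P = (2, 4)


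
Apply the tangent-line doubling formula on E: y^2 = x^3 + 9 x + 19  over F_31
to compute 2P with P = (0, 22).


Doubling: s = (3 x1^2 + a) / (2 y1)
s = (3*0^2 + 9) / (2*22) mod 31 = 15
x3 = s^2 - 2 x1 mod 31 = 15^2 - 2*0 = 8
y3 = s (x1 - x3) - y1 mod 31 = 15 * (0 - 8) - 22 = 13

2P = (8, 13)


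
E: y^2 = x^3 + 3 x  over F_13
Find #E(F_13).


For each x in F_13, count y with y^2 = x^3 + 3 x + 0 mod 13:
  x = 0: RHS = 0, y in [0]  -> 1 point(s)
  x = 1: RHS = 4, y in [2, 11]  -> 2 point(s)
  x = 2: RHS = 1, y in [1, 12]  -> 2 point(s)
  x = 3: RHS = 10, y in [6, 7]  -> 2 point(s)
  x = 5: RHS = 10, y in [6, 7]  -> 2 point(s)
  x = 6: RHS = 0, y in [0]  -> 1 point(s)
  x = 7: RHS = 0, y in [0]  -> 1 point(s)
  x = 8: RHS = 3, y in [4, 9]  -> 2 point(s)
  x = 10: RHS = 3, y in [4, 9]  -> 2 point(s)
  x = 11: RHS = 12, y in [5, 8]  -> 2 point(s)
  x = 12: RHS = 9, y in [3, 10]  -> 2 point(s)
Affine points: 19. Add the point at infinity: total = 20.

#E(F_13) = 20


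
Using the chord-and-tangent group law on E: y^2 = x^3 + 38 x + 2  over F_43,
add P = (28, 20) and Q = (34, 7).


P != Q, so use the chord formula.
s = (y2 - y1) / (x2 - x1) = (30) / (6) mod 43 = 5
x3 = s^2 - x1 - x2 mod 43 = 5^2 - 28 - 34 = 6
y3 = s (x1 - x3) - y1 mod 43 = 5 * (28 - 6) - 20 = 4

P + Q = (6, 4)


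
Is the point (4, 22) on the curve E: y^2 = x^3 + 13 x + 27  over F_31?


Check whether y^2 = x^3 + 13 x + 27 (mod 31) for (x, y) = (4, 22).
LHS: y^2 = 22^2 mod 31 = 19
RHS: x^3 + 13 x + 27 = 4^3 + 13*4 + 27 mod 31 = 19
LHS = RHS

Yes, on the curve


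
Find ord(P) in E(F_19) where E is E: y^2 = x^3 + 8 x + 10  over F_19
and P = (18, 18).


Compute successive multiples of P until we hit O:
  1P = (18, 18)
  2P = (18, 1)
  3P = O

ord(P) = 3


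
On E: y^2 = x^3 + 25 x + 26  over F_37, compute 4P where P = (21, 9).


k = 4 = 100_2 (binary, LSB first: 001)
Double-and-add from P = (21, 9):
  bit 0 = 0: acc unchanged = O
  bit 1 = 0: acc unchanged = O
  bit 2 = 1: acc = O + (25, 25) = (25, 25)

4P = (25, 25)


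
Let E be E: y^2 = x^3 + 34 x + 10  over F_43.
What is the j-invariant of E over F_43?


Delta = -16(4 a^3 + 27 b^2) mod 43 = 16
-1728 * (4 a)^3 = -1728 * (4*34)^3 mod 43 = 8
j = 8 * 16^(-1) mod 43 = 22

j = 22 (mod 43)


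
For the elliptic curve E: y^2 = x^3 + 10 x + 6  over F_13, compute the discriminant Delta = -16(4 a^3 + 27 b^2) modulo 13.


4 a^3 + 27 b^2 = 4*10^3 + 27*6^2 = 4000 + 972 = 4972
Delta = -16 * (4972) = -79552
Delta mod 13 = 8

Delta = 8 (mod 13)


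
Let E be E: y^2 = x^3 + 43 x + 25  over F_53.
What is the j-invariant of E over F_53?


Delta = -16(4 a^3 + 27 b^2) mod 53 = 11
-1728 * (4 a)^3 = -1728 * (4*43)^3 mod 53 = 27
j = 27 * 11^(-1) mod 53 = 41

j = 41 (mod 53)


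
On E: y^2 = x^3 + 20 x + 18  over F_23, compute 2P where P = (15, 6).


Doubling: s = (3 x1^2 + a) / (2 y1)
s = (3*15^2 + 20) / (2*6) mod 23 = 10
x3 = s^2 - 2 x1 mod 23 = 10^2 - 2*15 = 1
y3 = s (x1 - x3) - y1 mod 23 = 10 * (15 - 1) - 6 = 19

2P = (1, 19)


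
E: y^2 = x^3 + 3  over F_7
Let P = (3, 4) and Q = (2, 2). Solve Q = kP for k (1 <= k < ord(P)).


Enumerate multiples of P until we hit Q = (2, 2):
  1P = (3, 4)
  2P = (2, 2)
Match found at i = 2.

k = 2


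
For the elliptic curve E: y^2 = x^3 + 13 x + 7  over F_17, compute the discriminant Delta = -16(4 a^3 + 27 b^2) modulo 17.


4 a^3 + 27 b^2 = 4*13^3 + 27*7^2 = 8788 + 1323 = 10111
Delta = -16 * (10111) = -161776
Delta mod 17 = 13

Delta = 13 (mod 17)


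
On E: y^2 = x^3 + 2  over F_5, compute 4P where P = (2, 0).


k = 4 = 100_2 (binary, LSB first: 001)
Double-and-add from P = (2, 0):
  bit 0 = 0: acc unchanged = O
  bit 1 = 0: acc unchanged = O
  bit 2 = 1: acc = O + O = O

4P = O


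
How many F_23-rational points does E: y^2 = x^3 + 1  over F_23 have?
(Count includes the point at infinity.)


For each x in F_23, count y with y^2 = x^3 + 0 x + 1 mod 23:
  x = 0: RHS = 1, y in [1, 22]  -> 2 point(s)
  x = 1: RHS = 2, y in [5, 18]  -> 2 point(s)
  x = 2: RHS = 9, y in [3, 20]  -> 2 point(s)
  x = 10: RHS = 12, y in [9, 14]  -> 2 point(s)
  x = 12: RHS = 4, y in [2, 21]  -> 2 point(s)
  x = 13: RHS = 13, y in [6, 17]  -> 2 point(s)
  x = 14: RHS = 8, y in [10, 13]  -> 2 point(s)
  x = 15: RHS = 18, y in [8, 15]  -> 2 point(s)
  x = 16: RHS = 3, y in [7, 16]  -> 2 point(s)
  x = 19: RHS = 6, y in [11, 12]  -> 2 point(s)
  x = 21: RHS = 16, y in [4, 19]  -> 2 point(s)
  x = 22: RHS = 0, y in [0]  -> 1 point(s)
Affine points: 23. Add the point at infinity: total = 24.

#E(F_23) = 24


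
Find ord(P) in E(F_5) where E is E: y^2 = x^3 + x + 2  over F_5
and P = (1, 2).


Compute successive multiples of P until we hit O:
  1P = (1, 2)
  2P = (4, 0)
  3P = (1, 3)
  4P = O

ord(P) = 4


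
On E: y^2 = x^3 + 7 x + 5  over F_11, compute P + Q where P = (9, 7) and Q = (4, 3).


P != Q, so use the chord formula.
s = (y2 - y1) / (x2 - x1) = (7) / (6) mod 11 = 3
x3 = s^2 - x1 - x2 mod 11 = 3^2 - 9 - 4 = 7
y3 = s (x1 - x3) - y1 mod 11 = 3 * (9 - 7) - 7 = 10

P + Q = (7, 10)


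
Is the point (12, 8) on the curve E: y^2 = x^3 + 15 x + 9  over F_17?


Check whether y^2 = x^3 + 15 x + 9 (mod 17) for (x, y) = (12, 8).
LHS: y^2 = 8^2 mod 17 = 13
RHS: x^3 + 15 x + 9 = 12^3 + 15*12 + 9 mod 17 = 13
LHS = RHS

Yes, on the curve


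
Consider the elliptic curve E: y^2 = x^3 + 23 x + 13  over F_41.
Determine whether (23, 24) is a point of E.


Check whether y^2 = x^3 + 23 x + 13 (mod 41) for (x, y) = (23, 24).
LHS: y^2 = 24^2 mod 41 = 2
RHS: x^3 + 23 x + 13 = 23^3 + 23*23 + 13 mod 41 = 40
LHS != RHS

No, not on the curve


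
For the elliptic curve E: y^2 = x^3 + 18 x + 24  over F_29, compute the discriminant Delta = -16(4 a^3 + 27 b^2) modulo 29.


4 a^3 + 27 b^2 = 4*18^3 + 27*24^2 = 23328 + 15552 = 38880
Delta = -16 * (38880) = -622080
Delta mod 29 = 28

Delta = 28 (mod 29)


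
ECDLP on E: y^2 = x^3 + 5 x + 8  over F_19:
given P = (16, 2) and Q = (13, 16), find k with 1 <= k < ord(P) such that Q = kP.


Enumerate multiples of P until we hit Q = (13, 16):
  1P = (16, 2)
  2P = (13, 3)
  3P = (7, 14)
  4P = (2, 11)
  5P = (5, 14)
  6P = (5, 5)
  7P = (2, 8)
  8P = (7, 5)
  9P = (13, 16)
Match found at i = 9.

k = 9


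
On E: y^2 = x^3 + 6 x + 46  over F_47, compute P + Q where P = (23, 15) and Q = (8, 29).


P != Q, so use the chord formula.
s = (y2 - y1) / (x2 - x1) = (14) / (32) mod 47 = 21
x3 = s^2 - x1 - x2 mod 47 = 21^2 - 23 - 8 = 34
y3 = s (x1 - x3) - y1 mod 47 = 21 * (23 - 34) - 15 = 36

P + Q = (34, 36)


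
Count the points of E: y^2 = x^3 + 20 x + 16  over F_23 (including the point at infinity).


For each x in F_23, count y with y^2 = x^3 + 20 x + 16 mod 23:
  x = 0: RHS = 16, y in [4, 19]  -> 2 point(s)
  x = 2: RHS = 18, y in [8, 15]  -> 2 point(s)
  x = 7: RHS = 16, y in [4, 19]  -> 2 point(s)
  x = 11: RHS = 3, y in [7, 16]  -> 2 point(s)
  x = 12: RHS = 6, y in [11, 12]  -> 2 point(s)
  x = 13: RHS = 12, y in [9, 14]  -> 2 point(s)
  x = 14: RHS = 4, y in [2, 21]  -> 2 point(s)
  x = 16: RHS = 16, y in [4, 19]  -> 2 point(s)
  x = 17: RHS = 2, y in [5, 18]  -> 2 point(s)
  x = 22: RHS = 18, y in [8, 15]  -> 2 point(s)
Affine points: 20. Add the point at infinity: total = 21.

#E(F_23) = 21


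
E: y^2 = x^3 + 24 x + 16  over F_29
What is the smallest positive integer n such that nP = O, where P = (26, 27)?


Compute successive multiples of P until we hit O:
  1P = (26, 27)
  2P = (0, 4)
  3P = (7, 11)
  4P = (9, 27)
  5P = (23, 2)
  6P = (14, 15)
  7P = (19, 9)
  8P = (6, 12)
  ... (continuing to 38P)
  38P = O

ord(P) = 38


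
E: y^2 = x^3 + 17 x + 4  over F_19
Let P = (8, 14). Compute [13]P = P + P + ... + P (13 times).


k = 13 = 1101_2 (binary, LSB first: 1011)
Double-and-add from P = (8, 14):
  bit 0 = 1: acc = O + (8, 14) = (8, 14)
  bit 1 = 0: acc unchanged = (8, 14)
  bit 2 = 1: acc = (8, 14) + (5, 9) = (13, 3)
  bit 3 = 1: acc = (13, 3) + (18, 9) = (13, 16)

13P = (13, 16)


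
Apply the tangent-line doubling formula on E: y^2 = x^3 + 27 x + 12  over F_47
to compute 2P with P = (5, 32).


Doubling: s = (3 x1^2 + a) / (2 y1)
s = (3*5^2 + 27) / (2*32) mod 47 = 6
x3 = s^2 - 2 x1 mod 47 = 6^2 - 2*5 = 26
y3 = s (x1 - x3) - y1 mod 47 = 6 * (5 - 26) - 32 = 30

2P = (26, 30)


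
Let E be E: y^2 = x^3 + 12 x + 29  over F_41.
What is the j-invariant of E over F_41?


Delta = -16(4 a^3 + 27 b^2) mod 41 = 15
-1728 * (4 a)^3 = -1728 * (4*12)^3 mod 41 = 33
j = 33 * 15^(-1) mod 41 = 35

j = 35 (mod 41)


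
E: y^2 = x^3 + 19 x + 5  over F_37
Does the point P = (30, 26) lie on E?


Check whether y^2 = x^3 + 19 x + 5 (mod 37) for (x, y) = (30, 26).
LHS: y^2 = 26^2 mod 37 = 10
RHS: x^3 + 19 x + 5 = 30^3 + 19*30 + 5 mod 37 = 10
LHS = RHS

Yes, on the curve
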